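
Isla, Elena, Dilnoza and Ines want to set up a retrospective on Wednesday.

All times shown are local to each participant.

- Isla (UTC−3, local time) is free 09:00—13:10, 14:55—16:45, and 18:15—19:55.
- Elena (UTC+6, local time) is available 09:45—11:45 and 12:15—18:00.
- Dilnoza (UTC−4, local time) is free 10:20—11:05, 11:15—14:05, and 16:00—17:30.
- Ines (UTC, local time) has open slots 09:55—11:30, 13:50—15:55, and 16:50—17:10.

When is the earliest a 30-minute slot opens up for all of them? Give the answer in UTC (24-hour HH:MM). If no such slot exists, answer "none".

none

Isla → UTC: 12:00–16:10, 17:55–19:45, 21:15–22:55.
Elena → UTC: 03:45–05:45, 06:15–12:00.
Dilnoza → UTC: 14:20–15:05, 15:15–18:05, 20:00–21:30.
Ines → UTC: 09:55–11:30, 13:50–15:55, 16:50–17:10.
Isla ∩ Elena: (none).
Isla ∩ Elena ∩ Dilnoza: (none).
Isla ∩ Elena ∩ Dilnoza ∩ Ines: (none).
Windows ≥ 30 min: (none).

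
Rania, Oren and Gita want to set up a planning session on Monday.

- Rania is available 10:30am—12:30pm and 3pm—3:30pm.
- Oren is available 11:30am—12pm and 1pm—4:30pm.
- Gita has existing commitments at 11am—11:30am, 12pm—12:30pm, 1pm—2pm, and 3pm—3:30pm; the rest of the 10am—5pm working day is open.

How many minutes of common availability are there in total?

Gita free within 10:00–17:00: 10:00–11:00, 11:30–12:00, 12:30–13:00, 14:00–15:00, 15:30–17:00.
Rania ∩ Oren: 11:30–12:00, 15:00–15:30.
Rania ∩ Oren ∩ Gita: 11:30–12:00.
Total common minutes: 30.

30 minutes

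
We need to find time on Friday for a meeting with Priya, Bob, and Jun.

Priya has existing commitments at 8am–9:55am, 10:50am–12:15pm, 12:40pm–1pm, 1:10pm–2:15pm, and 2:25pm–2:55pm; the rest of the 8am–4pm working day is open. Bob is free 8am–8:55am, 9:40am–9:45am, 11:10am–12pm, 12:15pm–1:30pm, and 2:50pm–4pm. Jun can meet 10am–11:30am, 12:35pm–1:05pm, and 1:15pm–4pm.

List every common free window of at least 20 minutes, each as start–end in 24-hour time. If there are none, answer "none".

Priya free within 08:00–16:00: 09:55–10:50, 12:15–12:40, 13:00–13:10, 14:15–14:25, 14:55–16:00.
Priya ∩ Bob: 12:15–12:40, 13:00–13:10, 14:55–16:00.
Priya ∩ Bob ∩ Jun: 12:35–12:40, 13:00–13:05, 14:55–16:00.
Windows ≥ 20 min: 14:55–16:00.

14:55–16:00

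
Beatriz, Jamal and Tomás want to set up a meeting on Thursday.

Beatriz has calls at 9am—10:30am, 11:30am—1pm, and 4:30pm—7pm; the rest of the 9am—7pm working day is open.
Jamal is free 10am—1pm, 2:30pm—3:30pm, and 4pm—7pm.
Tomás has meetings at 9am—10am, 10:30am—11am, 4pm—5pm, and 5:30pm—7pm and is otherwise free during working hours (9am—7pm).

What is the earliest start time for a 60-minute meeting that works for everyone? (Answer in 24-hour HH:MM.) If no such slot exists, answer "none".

14:30

Beatriz free within 09:00–19:00: 10:30–11:30, 13:00–16:30.
Tomás free within 09:00–19:00: 10:00–10:30, 11:00–16:00, 17:00–17:30.
Beatriz ∩ Jamal: 10:30–11:30, 14:30–15:30, 16:00–16:30.
Beatriz ∩ Jamal ∩ Tomás: 11:00–11:30, 14:30–15:30.
Windows ≥ 60 min: 14:30–15:30.
Earliest such window starts at 14:30.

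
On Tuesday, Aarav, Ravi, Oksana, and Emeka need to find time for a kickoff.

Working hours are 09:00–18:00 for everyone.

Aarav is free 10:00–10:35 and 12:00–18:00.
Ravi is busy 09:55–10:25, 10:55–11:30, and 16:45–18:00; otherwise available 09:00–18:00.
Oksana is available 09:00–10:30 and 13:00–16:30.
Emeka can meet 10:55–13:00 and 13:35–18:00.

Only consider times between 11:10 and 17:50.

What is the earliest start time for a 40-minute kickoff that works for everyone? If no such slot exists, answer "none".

13:35

Ravi free within 09:00–18:00: 09:00–09:55, 10:25–10:55, 11:30–16:45.
Aarav ∩ Ravi: 10:25–10:35, 12:00–16:45.
Aarav ∩ Ravi ∩ Oksana: 10:25–10:30, 13:00–16:30.
Aarav ∩ Ravi ∩ Oksana ∩ Emeka: 13:35–16:30.
Restricted to 11:10–17:50: 13:35–16:30.
Windows ≥ 40 min: 13:35–16:30.
Earliest such window starts at 13:35.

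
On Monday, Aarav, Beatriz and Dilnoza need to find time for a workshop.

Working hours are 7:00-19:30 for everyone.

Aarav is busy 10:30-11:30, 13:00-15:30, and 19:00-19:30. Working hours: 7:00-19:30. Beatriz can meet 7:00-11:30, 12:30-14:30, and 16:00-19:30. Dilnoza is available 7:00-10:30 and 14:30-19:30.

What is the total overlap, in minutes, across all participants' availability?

Aarav free within 07:00–19:30: 07:00–10:30, 11:30–13:00, 15:30–19:00.
Aarav ∩ Beatriz: 07:00–10:30, 12:30–13:00, 16:00–19:00.
Aarav ∩ Beatriz ∩ Dilnoza: 07:00–10:30, 16:00–19:00.
Total common minutes: 210 + 180 = 390.

390 minutes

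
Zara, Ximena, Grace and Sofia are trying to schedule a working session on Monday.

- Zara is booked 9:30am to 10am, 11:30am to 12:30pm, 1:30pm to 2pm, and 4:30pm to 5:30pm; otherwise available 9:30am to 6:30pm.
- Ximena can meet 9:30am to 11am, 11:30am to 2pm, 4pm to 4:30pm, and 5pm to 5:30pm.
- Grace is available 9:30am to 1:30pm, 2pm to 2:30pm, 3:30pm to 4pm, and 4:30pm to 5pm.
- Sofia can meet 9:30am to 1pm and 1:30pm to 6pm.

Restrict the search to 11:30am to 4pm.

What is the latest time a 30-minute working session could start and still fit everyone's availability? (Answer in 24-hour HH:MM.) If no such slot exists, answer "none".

Zara free within 09:30–18:30: 10:00–11:30, 12:30–13:30, 14:00–16:30, 17:30–18:30.
Zara ∩ Ximena: 10:00–11:00, 12:30–13:30, 16:00–16:30.
Zara ∩ Ximena ∩ Grace: 10:00–11:00, 12:30–13:30.
Zara ∩ Ximena ∩ Grace ∩ Sofia: 10:00–11:00, 12:30–13:00.
Restricted to 11:30–16:00: 12:30–13:00.
Windows ≥ 30 min: 12:30–13:00.
Latest start in the last window 12:30–13:00 is 13:00 − 30 min = 12:30.

12:30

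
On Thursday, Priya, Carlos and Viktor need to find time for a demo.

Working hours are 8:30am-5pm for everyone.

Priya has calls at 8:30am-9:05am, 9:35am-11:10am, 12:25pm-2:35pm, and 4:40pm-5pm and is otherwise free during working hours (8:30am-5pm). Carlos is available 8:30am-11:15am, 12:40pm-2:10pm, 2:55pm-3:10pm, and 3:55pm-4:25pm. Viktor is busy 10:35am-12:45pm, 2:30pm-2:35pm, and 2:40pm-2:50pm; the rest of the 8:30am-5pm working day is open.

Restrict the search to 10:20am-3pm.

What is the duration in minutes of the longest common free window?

5 minutes

Priya free within 08:30–17:00: 09:05–09:35, 11:10–12:25, 14:35–16:40.
Viktor free within 08:30–17:00: 08:30–10:35, 12:45–14:30, 14:35–14:40, 14:50–17:00.
Priya ∩ Carlos: 09:05–09:35, 11:10–11:15, 14:55–15:10, 15:55–16:25.
Priya ∩ Carlos ∩ Viktor: 09:05–09:35, 14:55–15:10, 15:55–16:25.
Restricted to 10:20–15:00: 14:55–15:00.
Single common window of 5 minutes.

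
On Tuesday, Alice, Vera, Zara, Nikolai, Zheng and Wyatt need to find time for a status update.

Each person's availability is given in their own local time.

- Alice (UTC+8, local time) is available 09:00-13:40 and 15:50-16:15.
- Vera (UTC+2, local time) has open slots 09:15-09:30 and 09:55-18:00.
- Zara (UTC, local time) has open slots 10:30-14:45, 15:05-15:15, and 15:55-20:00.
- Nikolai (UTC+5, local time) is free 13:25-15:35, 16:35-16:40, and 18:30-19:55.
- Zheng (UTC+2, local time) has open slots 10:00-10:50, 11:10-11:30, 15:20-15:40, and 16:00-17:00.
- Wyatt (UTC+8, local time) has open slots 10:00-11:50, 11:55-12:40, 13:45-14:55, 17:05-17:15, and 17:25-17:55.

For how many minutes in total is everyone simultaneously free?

Alice → UTC: 01:00–05:40, 07:50–08:15.
Vera → UTC: 07:15–07:30, 07:55–16:00.
Zara → UTC: 10:30–14:45, 15:05–15:15, 15:55–20:00.
Nikolai → UTC: 08:25–10:35, 11:35–11:40, 13:30–14:55.
Zheng → UTC: 08:00–08:50, 09:10–09:30, 13:20–13:40, 14:00–15:00.
Wyatt → UTC: 02:00–03:50, 03:55–04:40, 05:45–06:55, 09:05–09:15, 09:25–09:55.
Alice ∩ Vera: 07:55–08:15.
Alice ∩ Vera ∩ Zara: (none).
Alice ∩ Vera ∩ Zara ∩ Nikolai: (none).
Alice ∩ Vera ∩ Zara ∩ Nikolai ∩ Zheng: (none).
Alice ∩ Vera ∩ Zara ∩ Nikolai ∩ Zheng ∩ Wyatt: (none).
Total common minutes: 0.

0 minutes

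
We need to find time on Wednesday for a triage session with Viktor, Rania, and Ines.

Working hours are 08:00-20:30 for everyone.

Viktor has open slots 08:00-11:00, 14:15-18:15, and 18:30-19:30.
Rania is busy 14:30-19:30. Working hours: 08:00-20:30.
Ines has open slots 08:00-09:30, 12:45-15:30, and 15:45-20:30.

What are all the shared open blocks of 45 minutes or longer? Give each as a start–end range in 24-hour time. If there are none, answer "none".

Rania free within 08:00–20:30: 08:00–14:30, 19:30–20:30.
Viktor ∩ Rania: 08:00–11:00, 14:15–14:30.
Viktor ∩ Rania ∩ Ines: 08:00–09:30, 14:15–14:30.
Windows ≥ 45 min: 08:00–09:30.

08:00–09:30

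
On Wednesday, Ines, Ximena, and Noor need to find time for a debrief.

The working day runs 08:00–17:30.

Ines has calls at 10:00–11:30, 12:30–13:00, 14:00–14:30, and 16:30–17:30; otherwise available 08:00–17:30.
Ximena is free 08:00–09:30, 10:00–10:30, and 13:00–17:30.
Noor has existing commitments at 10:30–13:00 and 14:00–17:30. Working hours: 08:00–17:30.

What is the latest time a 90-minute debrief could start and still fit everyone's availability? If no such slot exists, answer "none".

08:00

Ines free within 08:00–17:30: 08:00–10:00, 11:30–12:30, 13:00–14:00, 14:30–16:30.
Noor free within 08:00–17:30: 08:00–10:30, 13:00–14:00.
Ines ∩ Ximena: 08:00–09:30, 13:00–14:00, 14:30–16:30.
Ines ∩ Ximena ∩ Noor: 08:00–09:30, 13:00–14:00.
Windows ≥ 90 min: 08:00–09:30.
Latest start in the last window 08:00–09:30 is 09:30 − 90 min = 08:00.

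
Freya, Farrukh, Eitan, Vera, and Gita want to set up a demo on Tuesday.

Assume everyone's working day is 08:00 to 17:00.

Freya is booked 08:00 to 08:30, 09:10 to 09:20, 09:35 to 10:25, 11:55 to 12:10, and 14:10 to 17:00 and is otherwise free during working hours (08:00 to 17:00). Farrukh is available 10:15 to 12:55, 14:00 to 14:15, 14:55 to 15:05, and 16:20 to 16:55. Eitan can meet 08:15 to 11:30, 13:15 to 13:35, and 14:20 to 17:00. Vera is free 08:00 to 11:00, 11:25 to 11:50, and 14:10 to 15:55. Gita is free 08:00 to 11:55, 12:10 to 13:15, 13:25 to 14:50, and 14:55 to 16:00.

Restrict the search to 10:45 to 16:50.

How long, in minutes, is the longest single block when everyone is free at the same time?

15 minutes

Freya free within 08:00–17:00: 08:30–09:10, 09:20–09:35, 10:25–11:55, 12:10–14:10.
Freya ∩ Farrukh: 10:25–11:55, 12:10–12:55, 14:00–14:10.
Freya ∩ Farrukh ∩ Eitan: 10:25–11:30.
Freya ∩ Farrukh ∩ Eitan ∩ Vera: 10:25–11:00, 11:25–11:30.
Freya ∩ Farrukh ∩ Eitan ∩ Vera ∩ Gita: 10:25–11:00, 11:25–11:30.
Restricted to 10:45–16:50: 10:45–11:00, 11:25–11:30.
Common window lengths: 15, 5 min; longest is 15.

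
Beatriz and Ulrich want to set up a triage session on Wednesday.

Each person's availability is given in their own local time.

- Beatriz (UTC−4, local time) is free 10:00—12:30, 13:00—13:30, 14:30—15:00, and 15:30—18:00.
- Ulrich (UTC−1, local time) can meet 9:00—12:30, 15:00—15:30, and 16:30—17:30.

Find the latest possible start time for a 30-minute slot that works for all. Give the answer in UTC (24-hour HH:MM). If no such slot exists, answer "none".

Beatriz → UTC: 14:00–16:30, 17:00–17:30, 18:30–19:00, 19:30–22:00.
Ulrich → UTC: 10:00–13:30, 16:00–16:30, 17:30–18:30.
Beatriz ∩ Ulrich: 16:00–16:30.
Windows ≥ 30 min: 16:00–16:30.
Latest start in the last window 16:00–16:30 is 16:30 − 30 min = 16:00.

16:00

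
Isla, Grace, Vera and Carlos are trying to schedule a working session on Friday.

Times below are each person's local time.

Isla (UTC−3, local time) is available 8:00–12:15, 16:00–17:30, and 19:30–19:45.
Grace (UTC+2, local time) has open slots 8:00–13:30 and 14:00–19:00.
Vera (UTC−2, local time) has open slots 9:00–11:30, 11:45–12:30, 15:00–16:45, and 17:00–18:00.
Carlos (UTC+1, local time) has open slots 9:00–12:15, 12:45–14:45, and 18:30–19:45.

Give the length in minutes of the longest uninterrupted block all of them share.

90 minutes

Isla → UTC: 11:00–15:15, 19:00–20:30, 22:30–22:45.
Grace → UTC: 06:00–11:30, 12:00–17:00.
Vera → UTC: 11:00–13:30, 13:45–14:30, 17:00–18:45, 19:00–20:00.
Carlos → UTC: 08:00–11:15, 11:45–13:45, 17:30–18:45.
Isla ∩ Grace: 11:00–11:30, 12:00–15:15.
Isla ∩ Grace ∩ Vera: 11:00–11:30, 12:00–13:30, 13:45–14:30.
Isla ∩ Grace ∩ Vera ∩ Carlos: 11:00–11:15, 12:00–13:30.
Common window lengths: 15, 90 min; longest is 90.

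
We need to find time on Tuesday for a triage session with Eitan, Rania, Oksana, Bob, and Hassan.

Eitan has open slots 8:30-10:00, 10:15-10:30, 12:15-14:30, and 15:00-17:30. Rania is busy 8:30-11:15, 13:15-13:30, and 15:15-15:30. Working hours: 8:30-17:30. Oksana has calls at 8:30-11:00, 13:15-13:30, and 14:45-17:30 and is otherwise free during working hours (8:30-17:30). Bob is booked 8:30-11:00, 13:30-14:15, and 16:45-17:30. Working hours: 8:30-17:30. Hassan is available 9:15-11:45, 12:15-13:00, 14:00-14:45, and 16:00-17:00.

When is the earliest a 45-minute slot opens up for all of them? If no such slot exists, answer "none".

12:15

Rania free within 08:30–17:30: 11:15–13:15, 13:30–15:15, 15:30–17:30.
Oksana free within 08:30–17:30: 11:00–13:15, 13:30–14:45.
Bob free within 08:30–17:30: 11:00–13:30, 14:15–16:45.
Eitan ∩ Rania: 12:15–13:15, 13:30–14:30, 15:00–15:15, 15:30–17:30.
Eitan ∩ Rania ∩ Oksana: 12:15–13:15, 13:30–14:30.
Eitan ∩ Rania ∩ Oksana ∩ Bob: 12:15–13:15, 14:15–14:30.
Eitan ∩ Rania ∩ Oksana ∩ Bob ∩ Hassan: 12:15–13:00, 14:15–14:30.
Windows ≥ 45 min: 12:15–13:00.
Earliest such window starts at 12:15.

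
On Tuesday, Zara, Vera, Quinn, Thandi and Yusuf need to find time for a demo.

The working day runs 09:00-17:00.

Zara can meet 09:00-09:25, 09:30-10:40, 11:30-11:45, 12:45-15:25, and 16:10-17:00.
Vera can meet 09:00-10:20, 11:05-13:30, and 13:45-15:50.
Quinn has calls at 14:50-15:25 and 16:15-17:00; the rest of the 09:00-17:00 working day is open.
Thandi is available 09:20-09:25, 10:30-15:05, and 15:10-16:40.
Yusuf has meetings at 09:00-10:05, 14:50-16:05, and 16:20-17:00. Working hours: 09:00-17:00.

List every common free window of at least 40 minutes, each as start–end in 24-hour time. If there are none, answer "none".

Quinn free within 09:00–17:00: 09:00–14:50, 15:25–16:15.
Yusuf free within 09:00–17:00: 10:05–14:50, 16:05–16:20.
Zara ∩ Vera: 09:00–09:25, 09:30–10:20, 11:30–11:45, 12:45–13:30, 13:45–15:25.
Zara ∩ Vera ∩ Quinn: 09:00–09:25, 09:30–10:20, 11:30–11:45, 12:45–13:30, 13:45–14:50.
Zara ∩ Vera ∩ Quinn ∩ Thandi: 09:20–09:25, 11:30–11:45, 12:45–13:30, 13:45–14:50.
Zara ∩ Vera ∩ Quinn ∩ Thandi ∩ Yusuf: 11:30–11:45, 12:45–13:30, 13:45–14:50.
Windows ≥ 40 min: 12:45–13:30, 13:45–14:50.

12:45–13:30, 13:45–14:50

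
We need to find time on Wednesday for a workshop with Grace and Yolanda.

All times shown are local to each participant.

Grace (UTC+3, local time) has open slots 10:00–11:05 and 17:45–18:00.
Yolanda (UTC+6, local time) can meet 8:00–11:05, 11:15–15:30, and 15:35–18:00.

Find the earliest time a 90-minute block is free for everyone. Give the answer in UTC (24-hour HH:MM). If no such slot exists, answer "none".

none

Grace → UTC: 07:00–08:05, 14:45–15:00.
Yolanda → UTC: 02:00–05:05, 05:15–09:30, 09:35–12:00.
Grace ∩ Yolanda: 07:00–08:05.
Windows ≥ 90 min: (none).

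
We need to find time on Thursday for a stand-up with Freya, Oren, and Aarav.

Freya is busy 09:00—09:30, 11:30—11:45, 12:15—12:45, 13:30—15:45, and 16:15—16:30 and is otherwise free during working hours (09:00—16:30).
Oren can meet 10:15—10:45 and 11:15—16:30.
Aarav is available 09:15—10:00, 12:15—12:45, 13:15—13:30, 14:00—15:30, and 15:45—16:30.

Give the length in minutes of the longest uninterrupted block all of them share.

Freya free within 09:00–16:30: 09:30–11:30, 11:45–12:15, 12:45–13:30, 15:45–16:15.
Freya ∩ Oren: 10:15–10:45, 11:15–11:30, 11:45–12:15, 12:45–13:30, 15:45–16:15.
Freya ∩ Oren ∩ Aarav: 13:15–13:30, 15:45–16:15.
Common window lengths: 15, 30 min; longest is 30.

30 minutes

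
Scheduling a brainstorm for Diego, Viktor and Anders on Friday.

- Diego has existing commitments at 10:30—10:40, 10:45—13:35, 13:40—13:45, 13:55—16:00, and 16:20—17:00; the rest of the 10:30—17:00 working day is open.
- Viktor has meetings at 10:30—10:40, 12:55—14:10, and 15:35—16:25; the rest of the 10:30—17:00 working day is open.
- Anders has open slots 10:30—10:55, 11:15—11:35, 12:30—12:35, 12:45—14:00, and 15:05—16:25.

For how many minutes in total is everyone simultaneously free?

5 minutes

Diego free within 10:30–17:00: 10:40–10:45, 13:35–13:40, 13:45–13:55, 16:00–16:20.
Viktor free within 10:30–17:00: 10:40–12:55, 14:10–15:35, 16:25–17:00.
Diego ∩ Viktor: 10:40–10:45.
Diego ∩ Viktor ∩ Anders: 10:40–10:45.
Total common minutes: 5.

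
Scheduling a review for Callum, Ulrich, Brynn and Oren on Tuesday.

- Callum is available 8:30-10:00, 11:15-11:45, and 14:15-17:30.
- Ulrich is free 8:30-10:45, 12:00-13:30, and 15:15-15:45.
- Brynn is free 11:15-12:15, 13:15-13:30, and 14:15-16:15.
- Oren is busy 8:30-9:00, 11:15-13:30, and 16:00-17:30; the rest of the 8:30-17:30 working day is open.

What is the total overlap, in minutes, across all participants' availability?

Oren free within 08:30–17:30: 09:00–11:15, 13:30–16:00.
Callum ∩ Ulrich: 08:30–10:00, 15:15–15:45.
Callum ∩ Ulrich ∩ Brynn: 15:15–15:45.
Callum ∩ Ulrich ∩ Brynn ∩ Oren: 15:15–15:45.
Total common minutes: 30.

30 minutes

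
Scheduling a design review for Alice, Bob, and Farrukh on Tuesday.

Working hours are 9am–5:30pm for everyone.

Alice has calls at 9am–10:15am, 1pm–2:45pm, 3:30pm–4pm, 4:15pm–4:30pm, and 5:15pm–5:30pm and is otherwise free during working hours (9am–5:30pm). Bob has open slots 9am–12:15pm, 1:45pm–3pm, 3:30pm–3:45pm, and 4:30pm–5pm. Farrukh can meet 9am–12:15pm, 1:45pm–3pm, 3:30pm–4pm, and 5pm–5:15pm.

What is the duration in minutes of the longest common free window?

120 minutes

Alice free within 09:00–17:30: 10:15–13:00, 14:45–15:30, 16:00–16:15, 16:30–17:15.
Alice ∩ Bob: 10:15–12:15, 14:45–15:00, 16:30–17:00.
Alice ∩ Bob ∩ Farrukh: 10:15–12:15, 14:45–15:00.
Common window lengths: 120, 15 min; longest is 120.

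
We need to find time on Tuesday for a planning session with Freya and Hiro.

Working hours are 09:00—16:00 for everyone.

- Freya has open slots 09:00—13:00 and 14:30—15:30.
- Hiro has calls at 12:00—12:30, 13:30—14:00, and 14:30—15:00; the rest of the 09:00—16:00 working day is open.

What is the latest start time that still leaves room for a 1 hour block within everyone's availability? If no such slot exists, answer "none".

Hiro free within 09:00–16:00: 09:00–12:00, 12:30–13:30, 14:00–14:30, 15:00–16:00.
Freya ∩ Hiro: 09:00–12:00, 12:30–13:00, 15:00–15:30.
Windows ≥ 60 min: 09:00–12:00.
Latest start in the last window 09:00–12:00 is 12:00 − 60 min = 11:00.

11:00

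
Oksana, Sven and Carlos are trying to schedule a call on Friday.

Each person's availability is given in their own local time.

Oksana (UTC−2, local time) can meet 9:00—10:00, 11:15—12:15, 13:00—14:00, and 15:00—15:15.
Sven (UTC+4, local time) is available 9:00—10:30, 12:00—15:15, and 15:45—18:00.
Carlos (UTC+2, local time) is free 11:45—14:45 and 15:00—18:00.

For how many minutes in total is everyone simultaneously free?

75 minutes

Oksana → UTC: 11:00–12:00, 13:15–14:15, 15:00–16:00, 17:00–17:15.
Sven → UTC: 05:00–06:30, 08:00–11:15, 11:45–14:00.
Carlos → UTC: 09:45–12:45, 13:00–16:00.
Oksana ∩ Sven: 11:00–11:15, 11:45–12:00, 13:15–14:00.
Oksana ∩ Sven ∩ Carlos: 11:00–11:15, 11:45–12:00, 13:15–14:00.
Total common minutes: 15 + 15 + 45 = 75.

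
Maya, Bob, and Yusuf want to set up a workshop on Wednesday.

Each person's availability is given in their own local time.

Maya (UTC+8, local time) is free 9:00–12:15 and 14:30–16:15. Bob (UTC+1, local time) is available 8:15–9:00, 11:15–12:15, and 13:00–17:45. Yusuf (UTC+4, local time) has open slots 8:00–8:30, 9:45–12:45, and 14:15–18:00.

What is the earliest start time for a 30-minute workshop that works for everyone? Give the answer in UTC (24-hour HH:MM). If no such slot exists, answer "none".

Maya → UTC: 01:00–04:15, 06:30–08:15.
Bob → UTC: 07:15–08:00, 10:15–11:15, 12:00–16:45.
Yusuf → UTC: 04:00–04:30, 05:45–08:45, 10:15–14:00.
Maya ∩ Bob: 07:15–08:00.
Maya ∩ Bob ∩ Yusuf: 07:15–08:00.
Windows ≥ 30 min: 07:15–08:00.
Earliest such window starts at 07:15.

07:15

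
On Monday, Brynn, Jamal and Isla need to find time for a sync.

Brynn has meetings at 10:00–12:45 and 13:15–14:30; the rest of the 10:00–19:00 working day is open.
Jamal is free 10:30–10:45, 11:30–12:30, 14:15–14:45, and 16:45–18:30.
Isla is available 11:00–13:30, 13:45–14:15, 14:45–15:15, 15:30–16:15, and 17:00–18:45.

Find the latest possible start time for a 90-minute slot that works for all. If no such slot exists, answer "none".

17:00

Brynn free within 10:00–19:00: 12:45–13:15, 14:30–19:00.
Brynn ∩ Jamal: 14:30–14:45, 16:45–18:30.
Brynn ∩ Jamal ∩ Isla: 17:00–18:30.
Windows ≥ 90 min: 17:00–18:30.
Latest start in the last window 17:00–18:30 is 18:30 − 90 min = 17:00.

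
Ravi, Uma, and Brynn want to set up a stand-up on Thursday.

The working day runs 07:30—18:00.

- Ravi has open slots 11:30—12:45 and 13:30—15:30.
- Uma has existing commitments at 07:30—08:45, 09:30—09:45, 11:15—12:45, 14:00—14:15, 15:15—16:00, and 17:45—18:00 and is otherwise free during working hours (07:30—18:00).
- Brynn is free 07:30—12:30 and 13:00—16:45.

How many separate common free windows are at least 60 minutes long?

1

Uma free within 07:30–18:00: 08:45–09:30, 09:45–11:15, 12:45–14:00, 14:15–15:15, 16:00–17:45.
Ravi ∩ Uma: 13:30–14:00, 14:15–15:15.
Ravi ∩ Uma ∩ Brynn: 13:30–14:00, 14:15–15:15.
Windows ≥ 60 min: 14:15–15:15.
That's 1 window.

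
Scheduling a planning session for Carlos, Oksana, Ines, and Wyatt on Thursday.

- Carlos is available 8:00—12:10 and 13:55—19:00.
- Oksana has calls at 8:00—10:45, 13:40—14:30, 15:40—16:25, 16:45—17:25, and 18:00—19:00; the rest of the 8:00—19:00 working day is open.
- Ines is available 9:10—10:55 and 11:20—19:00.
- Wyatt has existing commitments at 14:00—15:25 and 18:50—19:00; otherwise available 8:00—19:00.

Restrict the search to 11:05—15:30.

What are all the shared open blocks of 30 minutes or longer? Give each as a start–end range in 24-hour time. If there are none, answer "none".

11:20–12:10

Oksana free within 08:00–19:00: 10:45–13:40, 14:30–15:40, 16:25–16:45, 17:25–18:00.
Wyatt free within 08:00–19:00: 08:00–14:00, 15:25–18:50.
Carlos ∩ Oksana: 10:45–12:10, 14:30–15:40, 16:25–16:45, 17:25–18:00.
Carlos ∩ Oksana ∩ Ines: 10:45–10:55, 11:20–12:10, 14:30–15:40, 16:25–16:45, 17:25–18:00.
Carlos ∩ Oksana ∩ Ines ∩ Wyatt: 10:45–10:55, 11:20–12:10, 15:25–15:40, 16:25–16:45, 17:25–18:00.
Restricted to 11:05–15:30: 11:20–12:10, 15:25–15:30.
Windows ≥ 30 min: 11:20–12:10.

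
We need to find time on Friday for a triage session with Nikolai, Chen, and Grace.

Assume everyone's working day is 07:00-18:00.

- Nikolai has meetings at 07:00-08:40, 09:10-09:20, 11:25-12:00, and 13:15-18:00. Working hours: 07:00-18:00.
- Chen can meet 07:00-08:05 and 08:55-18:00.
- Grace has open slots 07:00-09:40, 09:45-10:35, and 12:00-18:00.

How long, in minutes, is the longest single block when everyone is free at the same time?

Nikolai free within 07:00–18:00: 08:40–09:10, 09:20–11:25, 12:00–13:15.
Nikolai ∩ Chen: 08:55–09:10, 09:20–11:25, 12:00–13:15.
Nikolai ∩ Chen ∩ Grace: 08:55–09:10, 09:20–09:40, 09:45–10:35, 12:00–13:15.
Common window lengths: 15, 20, 50, 75 min; longest is 75.

75 minutes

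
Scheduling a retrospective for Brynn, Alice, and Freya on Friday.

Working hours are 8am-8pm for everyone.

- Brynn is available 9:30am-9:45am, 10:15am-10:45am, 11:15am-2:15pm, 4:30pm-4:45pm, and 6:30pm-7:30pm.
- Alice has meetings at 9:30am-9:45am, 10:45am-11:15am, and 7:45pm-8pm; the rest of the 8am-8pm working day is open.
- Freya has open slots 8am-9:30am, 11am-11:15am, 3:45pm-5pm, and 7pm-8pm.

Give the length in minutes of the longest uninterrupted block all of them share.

Alice free within 08:00–20:00: 08:00–09:30, 09:45–10:45, 11:15–19:45.
Brynn ∩ Alice: 10:15–10:45, 11:15–14:15, 16:30–16:45, 18:30–19:30.
Brynn ∩ Alice ∩ Freya: 16:30–16:45, 19:00–19:30.
Common window lengths: 15, 30 min; longest is 30.

30 minutes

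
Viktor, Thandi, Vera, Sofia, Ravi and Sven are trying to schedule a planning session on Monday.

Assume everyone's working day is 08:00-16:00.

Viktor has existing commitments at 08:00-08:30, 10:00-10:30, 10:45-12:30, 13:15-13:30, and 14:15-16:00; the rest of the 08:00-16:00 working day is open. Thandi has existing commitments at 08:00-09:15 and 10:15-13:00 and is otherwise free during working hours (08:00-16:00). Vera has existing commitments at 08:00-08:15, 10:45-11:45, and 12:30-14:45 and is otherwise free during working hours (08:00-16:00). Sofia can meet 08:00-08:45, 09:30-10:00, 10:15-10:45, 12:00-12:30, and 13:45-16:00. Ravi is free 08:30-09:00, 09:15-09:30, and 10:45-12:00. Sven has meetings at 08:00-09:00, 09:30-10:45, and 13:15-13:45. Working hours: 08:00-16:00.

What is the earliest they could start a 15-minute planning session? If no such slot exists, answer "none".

Viktor free within 08:00–16:00: 08:30–10:00, 10:30–10:45, 12:30–13:15, 13:30–14:15.
Thandi free within 08:00–16:00: 09:15–10:15, 13:00–16:00.
Vera free within 08:00–16:00: 08:15–10:45, 11:45–12:30, 14:45–16:00.
Sven free within 08:00–16:00: 09:00–09:30, 10:45–13:15, 13:45–16:00.
Viktor ∩ Thandi: 09:15–10:00, 13:00–13:15, 13:30–14:15.
Viktor ∩ Thandi ∩ Vera: 09:15–10:00.
Viktor ∩ Thandi ∩ Vera ∩ Sofia: 09:30–10:00.
Viktor ∩ Thandi ∩ Vera ∩ Sofia ∩ Ravi: (none).
Viktor ∩ Thandi ∩ Vera ∩ Sofia ∩ Ravi ∩ Sven: (none).
Windows ≥ 15 min: (none).

none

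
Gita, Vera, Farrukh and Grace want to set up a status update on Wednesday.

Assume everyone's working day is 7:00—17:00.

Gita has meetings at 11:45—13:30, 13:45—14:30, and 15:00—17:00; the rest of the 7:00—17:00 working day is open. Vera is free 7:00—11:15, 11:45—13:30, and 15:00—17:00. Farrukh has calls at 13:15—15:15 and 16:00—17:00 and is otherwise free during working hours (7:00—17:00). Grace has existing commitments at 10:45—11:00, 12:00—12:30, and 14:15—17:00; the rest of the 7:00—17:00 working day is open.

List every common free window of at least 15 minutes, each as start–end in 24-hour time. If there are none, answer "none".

Gita free within 07:00–17:00: 07:00–11:45, 13:30–13:45, 14:30–15:00.
Farrukh free within 07:00–17:00: 07:00–13:15, 15:15–16:00.
Grace free within 07:00–17:00: 07:00–10:45, 11:00–12:00, 12:30–14:15.
Gita ∩ Vera: 07:00–11:15.
Gita ∩ Vera ∩ Farrukh: 07:00–11:15.
Gita ∩ Vera ∩ Farrukh ∩ Grace: 07:00–10:45, 11:00–11:15.
Windows ≥ 15 min: 07:00–10:45, 11:00–11:15.

07:00–10:45, 11:00–11:15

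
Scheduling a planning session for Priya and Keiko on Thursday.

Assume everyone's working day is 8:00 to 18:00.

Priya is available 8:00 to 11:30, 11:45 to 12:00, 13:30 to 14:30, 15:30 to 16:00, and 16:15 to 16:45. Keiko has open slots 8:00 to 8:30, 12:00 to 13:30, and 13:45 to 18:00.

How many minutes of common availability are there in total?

Priya ∩ Keiko: 08:00–08:30, 13:45–14:30, 15:30–16:00, 16:15–16:45.
Total common minutes: 30 + 45 + 30 + 30 = 135.

135 minutes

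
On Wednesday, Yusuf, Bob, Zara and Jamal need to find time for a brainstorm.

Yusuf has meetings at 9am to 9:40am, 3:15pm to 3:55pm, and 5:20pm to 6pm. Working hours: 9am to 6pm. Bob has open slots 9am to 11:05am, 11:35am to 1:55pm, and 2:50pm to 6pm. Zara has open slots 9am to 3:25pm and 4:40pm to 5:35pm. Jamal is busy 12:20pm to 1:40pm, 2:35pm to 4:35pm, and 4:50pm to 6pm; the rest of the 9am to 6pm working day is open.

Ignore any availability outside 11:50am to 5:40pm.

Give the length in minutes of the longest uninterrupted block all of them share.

Yusuf free within 09:00–18:00: 09:40–15:15, 15:55–17:20.
Jamal free within 09:00–18:00: 09:00–12:20, 13:40–14:35, 16:35–16:50.
Yusuf ∩ Bob: 09:40–11:05, 11:35–13:55, 14:50–15:15, 15:55–17:20.
Yusuf ∩ Bob ∩ Zara: 09:40–11:05, 11:35–13:55, 14:50–15:15, 16:40–17:20.
Yusuf ∩ Bob ∩ Zara ∩ Jamal: 09:40–11:05, 11:35–12:20, 13:40–13:55, 16:40–16:50.
Restricted to 11:50–17:40: 11:50–12:20, 13:40–13:55, 16:40–16:50.
Common window lengths: 30, 15, 10 min; longest is 30.

30 minutes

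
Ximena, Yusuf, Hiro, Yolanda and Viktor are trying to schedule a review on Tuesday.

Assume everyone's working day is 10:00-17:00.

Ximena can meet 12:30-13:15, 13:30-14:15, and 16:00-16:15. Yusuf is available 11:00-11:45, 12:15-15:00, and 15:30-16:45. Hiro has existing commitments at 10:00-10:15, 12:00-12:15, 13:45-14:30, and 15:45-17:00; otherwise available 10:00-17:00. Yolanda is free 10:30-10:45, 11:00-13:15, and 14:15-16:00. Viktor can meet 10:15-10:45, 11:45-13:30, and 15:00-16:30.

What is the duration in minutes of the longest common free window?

45 minutes

Hiro free within 10:00–17:00: 10:15–12:00, 12:15–13:45, 14:30–15:45.
Ximena ∩ Yusuf: 12:30–13:15, 13:30–14:15, 16:00–16:15.
Ximena ∩ Yusuf ∩ Hiro: 12:30–13:15, 13:30–13:45.
Ximena ∩ Yusuf ∩ Hiro ∩ Yolanda: 12:30–13:15.
Ximena ∩ Yusuf ∩ Hiro ∩ Yolanda ∩ Viktor: 12:30–13:15.
Single common window of 45 minutes.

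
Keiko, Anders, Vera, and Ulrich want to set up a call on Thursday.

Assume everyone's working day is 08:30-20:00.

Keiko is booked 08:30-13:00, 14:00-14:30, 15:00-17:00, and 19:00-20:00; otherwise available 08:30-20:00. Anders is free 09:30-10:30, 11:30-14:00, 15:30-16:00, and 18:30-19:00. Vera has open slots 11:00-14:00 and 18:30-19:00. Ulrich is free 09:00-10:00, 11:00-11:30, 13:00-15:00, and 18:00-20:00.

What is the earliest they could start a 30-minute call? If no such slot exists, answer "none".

Keiko free within 08:30–20:00: 13:00–14:00, 14:30–15:00, 17:00–19:00.
Keiko ∩ Anders: 13:00–14:00, 18:30–19:00.
Keiko ∩ Anders ∩ Vera: 13:00–14:00, 18:30–19:00.
Keiko ∩ Anders ∩ Vera ∩ Ulrich: 13:00–14:00, 18:30–19:00.
Windows ≥ 30 min: 13:00–14:00, 18:30–19:00.
Earliest such window starts at 13:00.

13:00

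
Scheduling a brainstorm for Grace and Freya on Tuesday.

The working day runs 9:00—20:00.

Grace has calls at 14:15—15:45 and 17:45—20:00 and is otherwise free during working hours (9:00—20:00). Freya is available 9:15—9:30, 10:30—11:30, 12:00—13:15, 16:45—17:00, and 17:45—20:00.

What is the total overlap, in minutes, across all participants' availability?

165 minutes

Grace free within 09:00–20:00: 09:00–14:15, 15:45–17:45.
Grace ∩ Freya: 09:15–09:30, 10:30–11:30, 12:00–13:15, 16:45–17:00.
Total common minutes: 15 + 60 + 75 + 15 = 165.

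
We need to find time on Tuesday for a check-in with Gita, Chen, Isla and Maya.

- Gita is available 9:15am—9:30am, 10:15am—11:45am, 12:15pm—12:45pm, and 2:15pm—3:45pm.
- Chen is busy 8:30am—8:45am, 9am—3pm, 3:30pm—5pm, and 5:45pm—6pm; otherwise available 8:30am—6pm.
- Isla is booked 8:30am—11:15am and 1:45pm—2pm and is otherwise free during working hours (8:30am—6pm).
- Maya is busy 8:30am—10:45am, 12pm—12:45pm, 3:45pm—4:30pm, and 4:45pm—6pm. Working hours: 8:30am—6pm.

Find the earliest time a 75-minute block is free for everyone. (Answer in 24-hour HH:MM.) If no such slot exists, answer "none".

none

Chen free within 08:30–18:00: 08:45–09:00, 15:00–15:30, 17:00–17:45.
Isla free within 08:30–18:00: 11:15–13:45, 14:00–18:00.
Maya free within 08:30–18:00: 10:45–12:00, 12:45–15:45, 16:30–16:45.
Gita ∩ Chen: 15:00–15:30.
Gita ∩ Chen ∩ Isla: 15:00–15:30.
Gita ∩ Chen ∩ Isla ∩ Maya: 15:00–15:30.
Windows ≥ 75 min: (none).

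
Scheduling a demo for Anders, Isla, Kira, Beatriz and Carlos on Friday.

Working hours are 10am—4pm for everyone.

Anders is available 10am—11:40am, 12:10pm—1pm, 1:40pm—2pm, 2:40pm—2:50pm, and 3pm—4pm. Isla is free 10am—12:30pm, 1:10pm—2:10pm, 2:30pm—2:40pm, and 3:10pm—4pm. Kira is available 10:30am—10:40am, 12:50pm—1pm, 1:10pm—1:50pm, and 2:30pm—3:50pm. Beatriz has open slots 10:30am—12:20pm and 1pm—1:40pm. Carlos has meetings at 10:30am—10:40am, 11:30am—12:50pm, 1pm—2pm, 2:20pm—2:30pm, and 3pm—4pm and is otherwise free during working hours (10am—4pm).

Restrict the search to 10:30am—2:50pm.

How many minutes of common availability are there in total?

Carlos free within 10:00–16:00: 10:00–10:30, 10:40–11:30, 12:50–13:00, 14:00–14:20, 14:30–15:00.
Anders ∩ Isla: 10:00–11:40, 12:10–12:30, 13:40–14:00, 15:10–16:00.
Anders ∩ Isla ∩ Kira: 10:30–10:40, 13:40–13:50, 15:10–15:50.
Anders ∩ Isla ∩ Kira ∩ Beatriz: 10:30–10:40.
Anders ∩ Isla ∩ Kira ∩ Beatriz ∩ Carlos: (none).
Restricted to 10:30–14:50: (none).
Total common minutes: 0.

0 minutes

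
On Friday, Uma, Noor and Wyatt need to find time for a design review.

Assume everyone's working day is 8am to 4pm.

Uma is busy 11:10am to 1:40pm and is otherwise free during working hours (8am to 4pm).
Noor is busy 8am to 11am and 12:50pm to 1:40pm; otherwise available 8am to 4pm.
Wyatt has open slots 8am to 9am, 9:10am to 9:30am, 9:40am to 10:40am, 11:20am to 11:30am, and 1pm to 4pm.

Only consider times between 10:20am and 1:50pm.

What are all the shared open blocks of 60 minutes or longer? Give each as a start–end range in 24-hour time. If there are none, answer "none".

none

Uma free within 08:00–16:00: 08:00–11:10, 13:40–16:00.
Noor free within 08:00–16:00: 11:00–12:50, 13:40–16:00.
Uma ∩ Noor: 11:00–11:10, 13:40–16:00.
Uma ∩ Noor ∩ Wyatt: 13:40–16:00.
Restricted to 10:20–13:50: 13:40–13:50.
Windows ≥ 60 min: (none).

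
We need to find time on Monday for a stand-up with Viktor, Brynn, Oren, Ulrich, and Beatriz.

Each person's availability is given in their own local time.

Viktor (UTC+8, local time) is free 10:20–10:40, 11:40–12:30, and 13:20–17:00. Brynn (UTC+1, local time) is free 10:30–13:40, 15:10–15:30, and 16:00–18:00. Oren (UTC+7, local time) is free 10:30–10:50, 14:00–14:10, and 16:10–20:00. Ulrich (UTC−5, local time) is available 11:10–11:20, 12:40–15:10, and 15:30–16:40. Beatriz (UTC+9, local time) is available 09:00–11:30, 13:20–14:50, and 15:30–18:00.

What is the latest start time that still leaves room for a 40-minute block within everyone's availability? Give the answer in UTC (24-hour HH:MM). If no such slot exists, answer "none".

Viktor → UTC: 02:20–02:40, 03:40–04:30, 05:20–09:00.
Brynn → UTC: 09:30–12:40, 14:10–14:30, 15:00–17:00.
Oren → UTC: 03:30–03:50, 07:00–07:10, 09:10–13:00.
Ulrich → UTC: 16:10–16:20, 17:40–20:10, 20:30–21:40.
Beatriz → UTC: 00:00–02:30, 04:20–05:50, 06:30–09:00.
Viktor ∩ Brynn: (none).
Viktor ∩ Brynn ∩ Oren: (none).
Viktor ∩ Brynn ∩ Oren ∩ Ulrich: (none).
Viktor ∩ Brynn ∩ Oren ∩ Ulrich ∩ Beatriz: (none).
Windows ≥ 40 min: (none).

none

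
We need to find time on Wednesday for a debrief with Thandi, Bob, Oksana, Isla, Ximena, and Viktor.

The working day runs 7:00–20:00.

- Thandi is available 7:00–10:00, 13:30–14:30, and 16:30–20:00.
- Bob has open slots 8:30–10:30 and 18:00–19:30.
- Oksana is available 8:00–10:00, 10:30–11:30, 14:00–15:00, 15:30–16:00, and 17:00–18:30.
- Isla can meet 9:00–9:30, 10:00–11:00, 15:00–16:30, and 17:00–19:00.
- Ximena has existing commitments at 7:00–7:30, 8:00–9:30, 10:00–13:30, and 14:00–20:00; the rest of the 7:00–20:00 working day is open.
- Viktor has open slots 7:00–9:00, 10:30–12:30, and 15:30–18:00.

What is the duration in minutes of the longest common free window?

0 minutes

Ximena free within 07:00–20:00: 07:30–08:00, 09:30–10:00, 13:30–14:00.
Thandi ∩ Bob: 08:30–10:00, 18:00–19:30.
Thandi ∩ Bob ∩ Oksana: 08:30–10:00, 18:00–18:30.
Thandi ∩ Bob ∩ Oksana ∩ Isla: 09:00–09:30, 18:00–18:30.
Thandi ∩ Bob ∩ Oksana ∩ Isla ∩ Ximena: (none).
Thandi ∩ Bob ∩ Oksana ∩ Isla ∩ Ximena ∩ Viktor: (none).
No common window.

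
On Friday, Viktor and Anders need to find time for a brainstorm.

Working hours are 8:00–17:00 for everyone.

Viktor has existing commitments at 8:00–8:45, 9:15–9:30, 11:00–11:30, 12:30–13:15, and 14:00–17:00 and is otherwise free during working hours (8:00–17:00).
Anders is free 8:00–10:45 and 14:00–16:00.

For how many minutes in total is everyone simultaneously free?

Viktor free within 08:00–17:00: 08:45–09:15, 09:30–11:00, 11:30–12:30, 13:15–14:00.
Viktor ∩ Anders: 08:45–09:15, 09:30–10:45.
Total common minutes: 30 + 75 = 105.

105 minutes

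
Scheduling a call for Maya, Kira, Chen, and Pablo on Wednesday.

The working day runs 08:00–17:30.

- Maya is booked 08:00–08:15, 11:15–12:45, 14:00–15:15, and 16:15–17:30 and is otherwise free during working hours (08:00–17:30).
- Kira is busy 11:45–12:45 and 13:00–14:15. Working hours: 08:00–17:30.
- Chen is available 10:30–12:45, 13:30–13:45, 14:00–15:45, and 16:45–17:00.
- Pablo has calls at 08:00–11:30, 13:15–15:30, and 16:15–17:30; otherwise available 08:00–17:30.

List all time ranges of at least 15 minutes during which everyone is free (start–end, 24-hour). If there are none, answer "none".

15:30–15:45

Maya free within 08:00–17:30: 08:15–11:15, 12:45–14:00, 15:15–16:15.
Kira free within 08:00–17:30: 08:00–11:45, 12:45–13:00, 14:15–17:30.
Pablo free within 08:00–17:30: 11:30–13:15, 15:30–16:15.
Maya ∩ Kira: 08:15–11:15, 12:45–13:00, 15:15–16:15.
Maya ∩ Kira ∩ Chen: 10:30–11:15, 15:15–15:45.
Maya ∩ Kira ∩ Chen ∩ Pablo: 15:30–15:45.
Windows ≥ 15 min: 15:30–15:45.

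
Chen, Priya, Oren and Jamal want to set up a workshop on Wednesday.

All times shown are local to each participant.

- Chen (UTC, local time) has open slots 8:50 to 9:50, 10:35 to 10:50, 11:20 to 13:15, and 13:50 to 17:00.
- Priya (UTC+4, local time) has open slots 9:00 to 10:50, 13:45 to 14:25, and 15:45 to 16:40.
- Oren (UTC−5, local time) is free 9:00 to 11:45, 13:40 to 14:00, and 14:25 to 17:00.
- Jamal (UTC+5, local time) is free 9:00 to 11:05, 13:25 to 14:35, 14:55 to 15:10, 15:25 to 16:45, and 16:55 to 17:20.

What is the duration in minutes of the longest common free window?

0 minutes

Chen → UTC: 08:50–09:50, 10:35–10:50, 11:20–13:15, 13:50–17:00.
Priya → UTC: 05:00–06:50, 09:45–10:25, 11:45–12:40.
Oren → UTC: 14:00–16:45, 18:40–19:00, 19:25–22:00.
Jamal → UTC: 04:00–06:05, 08:25–09:35, 09:55–10:10, 10:25–11:45, 11:55–12:20.
Chen ∩ Priya: 09:45–09:50, 11:45–12:40.
Chen ∩ Priya ∩ Oren: (none).
Chen ∩ Priya ∩ Oren ∩ Jamal: (none).
No common window.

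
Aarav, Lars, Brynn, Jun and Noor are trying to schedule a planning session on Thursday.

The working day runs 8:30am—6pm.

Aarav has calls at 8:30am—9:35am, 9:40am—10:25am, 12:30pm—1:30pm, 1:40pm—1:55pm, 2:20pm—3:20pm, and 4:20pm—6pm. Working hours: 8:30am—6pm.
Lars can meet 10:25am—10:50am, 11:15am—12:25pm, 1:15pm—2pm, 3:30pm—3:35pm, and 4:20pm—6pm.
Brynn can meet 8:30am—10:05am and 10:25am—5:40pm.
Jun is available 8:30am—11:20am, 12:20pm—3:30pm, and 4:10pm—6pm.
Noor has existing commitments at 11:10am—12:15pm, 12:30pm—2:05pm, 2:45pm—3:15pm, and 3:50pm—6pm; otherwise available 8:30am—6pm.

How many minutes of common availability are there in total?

Aarav free within 08:30–18:00: 09:35–09:40, 10:25–12:30, 13:30–13:40, 13:55–14:20, 15:20–16:20.
Noor free within 08:30–18:00: 08:30–11:10, 12:15–12:30, 14:05–14:45, 15:15–15:50.
Aarav ∩ Lars: 10:25–10:50, 11:15–12:25, 13:30–13:40, 13:55–14:00, 15:30–15:35.
Aarav ∩ Lars ∩ Brynn: 10:25–10:50, 11:15–12:25, 13:30–13:40, 13:55–14:00, 15:30–15:35.
Aarav ∩ Lars ∩ Brynn ∩ Jun: 10:25–10:50, 11:15–11:20, 12:20–12:25, 13:30–13:40, 13:55–14:00.
Aarav ∩ Lars ∩ Brynn ∩ Jun ∩ Noor: 10:25–10:50, 12:20–12:25.
Total common minutes: 25 + 5 = 30.

30 minutes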